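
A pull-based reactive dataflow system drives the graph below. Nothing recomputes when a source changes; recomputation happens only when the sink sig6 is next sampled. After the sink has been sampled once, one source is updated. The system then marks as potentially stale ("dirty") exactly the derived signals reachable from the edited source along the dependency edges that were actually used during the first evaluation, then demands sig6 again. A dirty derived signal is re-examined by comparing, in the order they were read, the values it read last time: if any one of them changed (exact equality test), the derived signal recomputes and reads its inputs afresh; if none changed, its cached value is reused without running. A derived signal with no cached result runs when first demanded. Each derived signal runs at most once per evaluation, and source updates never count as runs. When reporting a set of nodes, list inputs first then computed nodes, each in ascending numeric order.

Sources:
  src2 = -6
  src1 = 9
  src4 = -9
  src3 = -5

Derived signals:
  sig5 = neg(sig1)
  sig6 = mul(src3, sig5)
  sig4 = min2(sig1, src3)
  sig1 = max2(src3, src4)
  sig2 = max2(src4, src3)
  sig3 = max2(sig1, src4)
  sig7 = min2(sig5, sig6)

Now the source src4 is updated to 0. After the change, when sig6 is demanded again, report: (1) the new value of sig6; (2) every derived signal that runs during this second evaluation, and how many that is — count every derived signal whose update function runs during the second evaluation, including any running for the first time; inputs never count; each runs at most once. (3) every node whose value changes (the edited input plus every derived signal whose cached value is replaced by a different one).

New value of sig6: 0.
Derived signals that run: sig1, sig5, sig6 — 3 in total.
Values that change: src4, sig1, sig5, sig6.

First evaluation (everything demanded from the output):
  sig1 = max2(-5, -9) = -5
  sig5 = neg(-5) = 5
  sig6 = mul(-5, 5) = -25

Propagation after the edit:
  sig1: runs — src4 -9->0; result 0.
  sig5: runs — sig1 -5->0; result 0.
  sig6: runs — sig5 5->0; result 0.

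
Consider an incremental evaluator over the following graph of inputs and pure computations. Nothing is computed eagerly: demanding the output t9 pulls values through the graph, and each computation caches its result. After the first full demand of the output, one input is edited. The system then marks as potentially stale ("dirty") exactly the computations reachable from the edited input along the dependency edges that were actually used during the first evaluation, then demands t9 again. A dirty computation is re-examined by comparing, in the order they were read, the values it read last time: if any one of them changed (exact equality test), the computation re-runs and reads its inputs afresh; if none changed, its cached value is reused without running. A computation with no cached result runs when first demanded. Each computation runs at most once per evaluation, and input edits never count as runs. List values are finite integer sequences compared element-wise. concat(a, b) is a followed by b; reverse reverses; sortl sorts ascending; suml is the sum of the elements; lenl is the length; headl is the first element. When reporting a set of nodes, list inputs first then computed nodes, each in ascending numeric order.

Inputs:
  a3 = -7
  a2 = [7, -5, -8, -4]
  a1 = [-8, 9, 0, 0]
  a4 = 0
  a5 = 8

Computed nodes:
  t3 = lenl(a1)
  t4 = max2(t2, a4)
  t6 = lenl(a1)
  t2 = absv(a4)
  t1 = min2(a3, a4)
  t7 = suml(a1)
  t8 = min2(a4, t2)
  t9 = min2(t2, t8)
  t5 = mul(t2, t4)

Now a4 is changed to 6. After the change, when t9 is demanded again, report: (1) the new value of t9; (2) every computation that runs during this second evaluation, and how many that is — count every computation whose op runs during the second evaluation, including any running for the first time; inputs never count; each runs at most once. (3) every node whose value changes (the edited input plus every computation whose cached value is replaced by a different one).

t9 now evaluates to 6.
Run set: t2, t8, t9 (3 run).
Changed values: a4, t2, t8, t9.

Initial pass — values computed on the first demand:
  t2 = absv(0) = 0
  t8 = min2(0, 0) = 0
  t9 = min2(0, 0) = 0

Second demand — change propagation:
  t2: re-runs because a4 0->6; new result 6.
  t8: re-runs because a4 0->6; t2 0->6; new result 6.
  t9: re-runs because t2 0->6; t8 0->6; new result 6.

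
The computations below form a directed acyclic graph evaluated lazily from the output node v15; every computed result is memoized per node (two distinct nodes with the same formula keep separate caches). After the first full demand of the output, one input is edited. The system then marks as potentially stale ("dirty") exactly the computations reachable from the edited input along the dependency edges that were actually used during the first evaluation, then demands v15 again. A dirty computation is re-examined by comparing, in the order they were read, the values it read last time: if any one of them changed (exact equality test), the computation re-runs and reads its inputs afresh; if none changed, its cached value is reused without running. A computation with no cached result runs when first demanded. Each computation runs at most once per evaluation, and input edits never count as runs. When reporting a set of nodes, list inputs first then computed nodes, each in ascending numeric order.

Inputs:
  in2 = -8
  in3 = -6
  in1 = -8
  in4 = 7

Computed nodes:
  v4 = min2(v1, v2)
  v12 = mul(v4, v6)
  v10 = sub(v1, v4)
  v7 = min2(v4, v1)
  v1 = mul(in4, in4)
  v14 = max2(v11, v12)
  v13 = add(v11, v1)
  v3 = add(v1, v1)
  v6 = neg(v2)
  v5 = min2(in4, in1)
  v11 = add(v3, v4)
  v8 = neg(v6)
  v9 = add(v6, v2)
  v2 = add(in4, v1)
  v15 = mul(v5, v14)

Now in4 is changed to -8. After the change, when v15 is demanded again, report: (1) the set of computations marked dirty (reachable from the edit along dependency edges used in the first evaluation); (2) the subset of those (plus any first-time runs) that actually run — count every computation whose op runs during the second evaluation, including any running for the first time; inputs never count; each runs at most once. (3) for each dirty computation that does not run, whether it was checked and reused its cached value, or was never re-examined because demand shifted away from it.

First demand of the output computes:
  v1 = mul(7, 7) = 49
  v2 = add(7, 49) = 56
  v3 = add(49, 49) = 98
  v4 = min2(49, 56) = 49
  v5 = min2(7, -8) = -8
  v6 = neg(56) = -56
  v11 = add(98, 49) = 147
  v12 = mul(49, -56) = -2744
  v14 = max2(147, -2744) = 147
  v15 = mul(-8, 147) = -1176

After the edit, cleaning proceeds:
  v1: a read changed (in4 7->-8; in4 7->-8) — executes, giving 64.
  v2: a read changed (in4 7->-8; v1 49->64) — executes, giving 56 — identical to its old value.
  v3: a read changed (v1 49->64; v1 49->64) — executes, giving 128.
  v4: a read changed (v1 49->64) — executes, giving 56.
  v5: a read changed (in4 7->-8) — executes, giving -8 — identical to its old value.
  v6: dirty, but its reads are unchanged (v2 unchanged); cached -56 stands.
  v11: a read changed (v3 98->128; v4 49->56) — executes, giving 184.
  v12: a read changed (v4 49->56) — executes, giving -3136.
  v14: a read changed (v11 147->184; v12 -2744->-3136) — executes, giving 184.
  v15: a read changed (v14 147->184) — executes, giving -1472.

Note where the cutoff bites: v6 is checked, finds nothing changed, and keeps its cache.

The edit dirties: v1, v2, v3, v4, v5, v6, v11, v12, v14, v15.
9 computations run: v1, v2, v3, v4, v5, v11, v12, v14, v15.
Cache hits after checking: v6.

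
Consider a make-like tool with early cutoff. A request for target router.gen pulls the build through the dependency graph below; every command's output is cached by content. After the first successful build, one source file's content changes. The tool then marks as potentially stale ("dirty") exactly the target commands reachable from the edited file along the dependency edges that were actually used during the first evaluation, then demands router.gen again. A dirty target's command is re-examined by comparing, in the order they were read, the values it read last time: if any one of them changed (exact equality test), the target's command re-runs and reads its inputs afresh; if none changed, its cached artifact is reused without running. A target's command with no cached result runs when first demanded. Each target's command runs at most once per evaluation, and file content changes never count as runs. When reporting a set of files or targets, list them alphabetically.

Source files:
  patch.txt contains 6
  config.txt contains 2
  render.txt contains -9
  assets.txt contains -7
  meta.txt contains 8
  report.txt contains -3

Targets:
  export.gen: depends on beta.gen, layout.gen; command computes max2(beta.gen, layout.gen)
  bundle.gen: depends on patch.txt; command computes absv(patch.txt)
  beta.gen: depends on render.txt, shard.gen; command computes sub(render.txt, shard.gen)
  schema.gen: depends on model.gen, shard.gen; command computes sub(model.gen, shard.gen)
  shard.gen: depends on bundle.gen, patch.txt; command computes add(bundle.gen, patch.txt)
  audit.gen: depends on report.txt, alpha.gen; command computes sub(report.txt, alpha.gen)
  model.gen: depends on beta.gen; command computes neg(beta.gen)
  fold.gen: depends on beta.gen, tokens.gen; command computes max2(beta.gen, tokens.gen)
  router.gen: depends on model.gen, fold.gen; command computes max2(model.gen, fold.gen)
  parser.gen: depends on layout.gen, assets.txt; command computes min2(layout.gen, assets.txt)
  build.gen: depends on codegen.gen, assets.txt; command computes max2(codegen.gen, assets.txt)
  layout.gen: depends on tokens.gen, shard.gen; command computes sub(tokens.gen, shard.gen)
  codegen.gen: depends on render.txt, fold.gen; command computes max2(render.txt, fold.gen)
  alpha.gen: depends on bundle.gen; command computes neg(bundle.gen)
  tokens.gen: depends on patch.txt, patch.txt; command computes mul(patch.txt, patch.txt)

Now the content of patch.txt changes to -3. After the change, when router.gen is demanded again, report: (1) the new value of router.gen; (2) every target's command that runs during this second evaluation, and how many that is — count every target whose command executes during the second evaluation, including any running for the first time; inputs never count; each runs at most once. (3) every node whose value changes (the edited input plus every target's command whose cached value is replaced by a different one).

Demanding router.gen again yields 9.
7 target commands run: beta.gen, bundle.gen, fold.gen, model.gen, router.gen, shard.gen, tokens.gen.
The nodes whose values change: beta.gen, bundle.gen, fold.gen, model.gen, patch.txt, router.gen, shard.gen, tokens.gen.

First demand of the output computes:
  bundle.gen = absv(6) = 6
  shard.gen = add(6, 6) = 12
  beta.gen = sub(-9, 12) = -21
  model.gen = neg(-21) = 21
  tokens.gen = mul(6, 6) = 36
  fold.gen = max2(-21, 36) = 36
  router.gen = max2(21, 36) = 36

After the edit, cleaning proceeds:
  bundle.gen: a read changed (patch.txt 6->-3) — executes, giving 3.
  shard.gen: a read changed (bundle.gen 6->3; patch.txt 6->-3) — executes, giving 0.
  beta.gen: a read changed (shard.gen 12->0) — executes, giving -9.
  model.gen: a read changed (beta.gen -21->-9) — executes, giving 9.
  tokens.gen: a read changed (patch.txt 6->-3; patch.txt 6->-3) — executes, giving 9.
  fold.gen: a read changed (beta.gen -21->-9; tokens.gen 36->9) — executes, giving 9.
  router.gen: a read changed (model.gen 21->9; fold.gen 36->9) — executes, giving 9.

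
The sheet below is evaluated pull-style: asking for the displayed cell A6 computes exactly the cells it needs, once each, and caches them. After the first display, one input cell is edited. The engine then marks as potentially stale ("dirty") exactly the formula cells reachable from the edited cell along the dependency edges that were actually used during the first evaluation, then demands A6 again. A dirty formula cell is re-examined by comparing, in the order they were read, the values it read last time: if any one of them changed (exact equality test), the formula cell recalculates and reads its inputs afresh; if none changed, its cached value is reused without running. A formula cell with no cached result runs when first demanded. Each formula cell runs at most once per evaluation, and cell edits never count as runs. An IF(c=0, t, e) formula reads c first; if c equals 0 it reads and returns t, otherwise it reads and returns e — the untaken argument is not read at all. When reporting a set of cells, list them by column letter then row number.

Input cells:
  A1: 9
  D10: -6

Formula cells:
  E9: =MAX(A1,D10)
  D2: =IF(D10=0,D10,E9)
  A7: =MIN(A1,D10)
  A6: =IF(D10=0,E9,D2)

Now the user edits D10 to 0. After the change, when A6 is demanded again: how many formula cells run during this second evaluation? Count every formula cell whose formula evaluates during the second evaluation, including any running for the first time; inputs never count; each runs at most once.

First demand of the output computes:
  E9 = MAX(9, -6) = 9
  D2 = IF(D10=0: D10=-6 -> else branch E9) = 9
  A6 = IF(D10=0: D10=-6 -> else branch D2) = 9

After the edit, cleaning proceeds:
  E9: a read changed (D10 -6->0) — executes, giving 9 — identical to its old value.
  D2: stays stale; no demand reaches it after the flip.
  A6: a read changed (D10 -6->0) — executes, giving 9 — identical to its old value.

Note the branch switch — demand abandons D2, which is never re-examined.

2 formula cells run: A6, E9.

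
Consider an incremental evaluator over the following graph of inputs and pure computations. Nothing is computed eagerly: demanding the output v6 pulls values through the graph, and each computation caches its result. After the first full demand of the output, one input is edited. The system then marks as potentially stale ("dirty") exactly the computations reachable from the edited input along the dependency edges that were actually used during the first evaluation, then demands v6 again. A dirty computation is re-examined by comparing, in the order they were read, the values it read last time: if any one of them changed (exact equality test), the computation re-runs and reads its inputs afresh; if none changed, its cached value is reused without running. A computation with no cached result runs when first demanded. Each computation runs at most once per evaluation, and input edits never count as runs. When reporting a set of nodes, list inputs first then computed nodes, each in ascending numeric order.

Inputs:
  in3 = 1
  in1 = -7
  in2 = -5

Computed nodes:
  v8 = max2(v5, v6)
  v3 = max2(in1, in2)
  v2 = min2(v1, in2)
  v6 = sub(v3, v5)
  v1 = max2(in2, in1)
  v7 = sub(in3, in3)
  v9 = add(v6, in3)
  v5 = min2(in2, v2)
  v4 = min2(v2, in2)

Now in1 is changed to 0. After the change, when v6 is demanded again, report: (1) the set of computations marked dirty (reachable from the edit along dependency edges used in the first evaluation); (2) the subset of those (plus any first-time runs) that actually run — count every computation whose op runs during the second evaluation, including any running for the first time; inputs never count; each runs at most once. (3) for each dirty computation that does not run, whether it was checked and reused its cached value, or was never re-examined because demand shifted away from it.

Initial pass — values computed on the first demand:
  v1 = max2(-5, -7) = -5
  v2 = min2(-5, -5) = -5
  v3 = max2(-7, -5) = -5
  v5 = min2(-5, -5) = -5
  v6 = sub(-5, -5) = 0

Second demand — change propagation:
  v1: re-runs because in1 -7->0; new result 0.
  v2: re-runs because v1 -5->0; new result -5 (unchanged).
  v3: re-runs because in1 -7->0; new result 0.
  v5: re-examined; everything it read last time is the same (in2 unchanged, v2 unchanged) — cache -5 kept, no run.
  v6: re-runs because v3 -5->0; new result 5.

The important point: at v5 every value read last time is unchanged, so the dirty flag clears without a run.

Dirty set: v1, v2, v3, v5, v6.
Run set: v1, v2, v3, v6 (4 run).
Re-examined without running (cache reused): v5.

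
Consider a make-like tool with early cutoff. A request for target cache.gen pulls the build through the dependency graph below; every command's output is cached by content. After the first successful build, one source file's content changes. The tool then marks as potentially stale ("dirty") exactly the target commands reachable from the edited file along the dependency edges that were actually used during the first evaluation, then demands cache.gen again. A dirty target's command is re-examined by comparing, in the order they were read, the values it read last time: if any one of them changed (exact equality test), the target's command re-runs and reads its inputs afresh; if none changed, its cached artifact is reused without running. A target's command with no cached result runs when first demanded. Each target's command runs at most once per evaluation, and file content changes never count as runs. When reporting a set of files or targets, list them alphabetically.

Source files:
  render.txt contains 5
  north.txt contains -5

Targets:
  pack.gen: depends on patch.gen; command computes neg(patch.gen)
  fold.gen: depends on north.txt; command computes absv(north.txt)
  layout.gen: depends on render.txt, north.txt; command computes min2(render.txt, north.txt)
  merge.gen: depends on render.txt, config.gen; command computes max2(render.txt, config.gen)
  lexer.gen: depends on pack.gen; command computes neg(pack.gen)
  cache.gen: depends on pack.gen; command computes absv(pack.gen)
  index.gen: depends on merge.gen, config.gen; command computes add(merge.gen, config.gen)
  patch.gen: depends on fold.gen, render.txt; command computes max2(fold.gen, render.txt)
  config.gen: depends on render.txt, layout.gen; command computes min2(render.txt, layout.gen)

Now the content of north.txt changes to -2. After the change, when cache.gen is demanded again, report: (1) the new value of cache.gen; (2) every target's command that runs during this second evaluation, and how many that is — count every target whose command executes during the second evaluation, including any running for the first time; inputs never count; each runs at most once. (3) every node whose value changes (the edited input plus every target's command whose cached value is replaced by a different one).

First demand of the output computes:
  fold.gen = absv(-5) = 5
  patch.gen = max2(5, 5) = 5
  pack.gen = neg(5) = -5
  cache.gen = absv(-5) = 5

After the edit, cleaning proceeds:
  fold.gen: a read changed (north.txt -5->-2) — executes, giving 2.
  patch.gen: a read changed (fold.gen 5->2) — executes, giving 5 — identical to its old value.
  pack.gen: dirty, but its reads are unchanged (patch.gen unchanged); cached -5 stands.
  cache.gen: dirty, but its reads are unchanged (pack.gen unchanged); cached 5 stands.

Note the absorption at patch.gen: it re-runs yet its value is the same, leaving the output's value untouched.

Demanding cache.gen again yields 5.
2 target commands run: fold.gen, patch.gen.
The nodes whose values change: fold.gen, north.txt.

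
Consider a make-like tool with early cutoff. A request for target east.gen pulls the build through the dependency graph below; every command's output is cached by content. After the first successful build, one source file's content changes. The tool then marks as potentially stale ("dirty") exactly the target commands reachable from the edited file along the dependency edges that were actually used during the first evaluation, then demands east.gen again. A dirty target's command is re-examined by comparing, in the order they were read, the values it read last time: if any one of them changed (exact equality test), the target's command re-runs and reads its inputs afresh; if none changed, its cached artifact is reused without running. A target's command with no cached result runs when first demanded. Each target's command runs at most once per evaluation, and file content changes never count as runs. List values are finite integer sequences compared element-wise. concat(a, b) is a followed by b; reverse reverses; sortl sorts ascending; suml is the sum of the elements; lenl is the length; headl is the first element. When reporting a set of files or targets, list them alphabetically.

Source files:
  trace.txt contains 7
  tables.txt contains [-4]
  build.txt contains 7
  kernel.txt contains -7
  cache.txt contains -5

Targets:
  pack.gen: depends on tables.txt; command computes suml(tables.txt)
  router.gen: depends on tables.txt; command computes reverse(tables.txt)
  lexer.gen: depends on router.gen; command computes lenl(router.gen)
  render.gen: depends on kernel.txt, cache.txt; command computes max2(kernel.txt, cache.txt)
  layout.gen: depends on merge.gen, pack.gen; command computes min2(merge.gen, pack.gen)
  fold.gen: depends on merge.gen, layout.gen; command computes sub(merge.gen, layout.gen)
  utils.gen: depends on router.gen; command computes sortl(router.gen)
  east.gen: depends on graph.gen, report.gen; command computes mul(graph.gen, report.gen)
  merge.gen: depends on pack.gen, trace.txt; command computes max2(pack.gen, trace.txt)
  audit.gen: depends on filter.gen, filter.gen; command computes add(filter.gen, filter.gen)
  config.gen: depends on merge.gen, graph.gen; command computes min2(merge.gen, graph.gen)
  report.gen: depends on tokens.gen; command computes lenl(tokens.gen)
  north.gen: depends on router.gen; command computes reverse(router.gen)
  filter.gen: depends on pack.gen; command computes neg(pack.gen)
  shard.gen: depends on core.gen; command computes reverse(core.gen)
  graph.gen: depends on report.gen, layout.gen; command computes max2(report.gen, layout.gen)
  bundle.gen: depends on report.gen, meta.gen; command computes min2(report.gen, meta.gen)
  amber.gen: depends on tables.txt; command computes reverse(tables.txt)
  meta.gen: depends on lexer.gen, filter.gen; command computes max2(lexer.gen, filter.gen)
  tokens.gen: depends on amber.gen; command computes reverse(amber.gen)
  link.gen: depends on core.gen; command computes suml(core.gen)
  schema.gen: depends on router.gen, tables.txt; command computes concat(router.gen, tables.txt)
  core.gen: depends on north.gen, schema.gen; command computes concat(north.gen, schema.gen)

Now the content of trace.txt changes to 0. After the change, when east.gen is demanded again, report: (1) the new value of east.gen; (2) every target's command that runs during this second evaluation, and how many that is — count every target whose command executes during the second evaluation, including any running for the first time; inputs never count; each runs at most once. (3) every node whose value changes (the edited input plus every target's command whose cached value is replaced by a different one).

First demand of the output computes:
  amber.gen = reverse([-4]) = [-4]
  pack.gen = suml([-4]) = -4
  merge.gen = max2(-4, 7) = 7
  layout.gen = min2(7, -4) = -4
  tokens.gen = reverse([-4]) = [-4]
  report.gen = lenl([-4]) = 1
  graph.gen = max2(1, -4) = 1
  east.gen = mul(1, 1) = 1

After the edit, cleaning proceeds:
  merge.gen: a read changed (trace.txt 7->0) — executes, giving 0.
  layout.gen: a read changed (merge.gen 7->0) — executes, giving -4 — identical to its old value.
  graph.gen: dirty, but its reads are unchanged (report.gen unchanged, layout.gen unchanged); cached 1 stands.
  east.gen: dirty, but its reads are unchanged (graph.gen unchanged, report.gen unchanged); cached 1 stands.

Note the absorption at layout.gen: it re-runs yet its value is the same, leaving the output's value untouched.

Demanding east.gen again yields 1.
2 target commands run: layout.gen, merge.gen.
The nodes whose values change: merge.gen, trace.txt.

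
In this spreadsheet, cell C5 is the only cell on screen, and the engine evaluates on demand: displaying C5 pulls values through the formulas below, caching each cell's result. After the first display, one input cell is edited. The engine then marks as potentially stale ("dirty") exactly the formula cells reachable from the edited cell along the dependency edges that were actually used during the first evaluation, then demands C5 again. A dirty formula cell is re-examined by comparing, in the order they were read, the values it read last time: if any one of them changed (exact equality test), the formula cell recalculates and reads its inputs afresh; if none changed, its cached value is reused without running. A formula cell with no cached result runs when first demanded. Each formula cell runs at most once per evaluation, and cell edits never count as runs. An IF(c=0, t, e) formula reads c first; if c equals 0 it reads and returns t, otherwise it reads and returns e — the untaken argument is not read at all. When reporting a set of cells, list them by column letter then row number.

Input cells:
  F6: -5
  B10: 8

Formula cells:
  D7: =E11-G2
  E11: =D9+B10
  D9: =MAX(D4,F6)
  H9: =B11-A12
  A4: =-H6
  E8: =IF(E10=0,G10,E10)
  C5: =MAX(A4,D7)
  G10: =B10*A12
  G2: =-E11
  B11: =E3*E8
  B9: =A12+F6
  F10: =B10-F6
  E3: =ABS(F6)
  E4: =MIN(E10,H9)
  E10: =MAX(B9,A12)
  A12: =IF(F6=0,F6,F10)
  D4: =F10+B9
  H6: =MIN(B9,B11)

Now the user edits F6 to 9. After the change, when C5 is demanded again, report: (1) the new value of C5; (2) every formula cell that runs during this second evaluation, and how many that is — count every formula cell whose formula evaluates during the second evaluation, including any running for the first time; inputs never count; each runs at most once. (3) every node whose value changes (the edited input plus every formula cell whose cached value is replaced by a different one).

C5 now evaluates to 34.
Run set: A12, B9, B11, C5, D4, D7, D9, E3, E8, E10, E11, F10, G2, H6 (14 run).
Changed values: A12, B11, C5, D4, D7, D9, E3, E8, E10, E11, F6, F10, G2.
The important point: at A4 every value read last time is unchanged, so the dirty flag clears without a run.

Initial pass — values computed on the first demand:
  E3 = ABS(-5) = 5
  F10 = 8 - -5 = 13
  A12 = IF(F6=0: F6=-5 -> else branch F10) = 13
  B9 = 13 + -5 = 8
  D4 = 13 + 8 = 21
  D9 = MAX(21, -5) = 21
  E10 = MAX(8, 13) = 13
  E8 = IF(E10=0: E10=13 -> else branch E10) = 13
  B11 = 5 * 13 = 65
  E11 = 21 + 8 = 29
  G2 = -(29) = -29
  D7 = 29 - -29 = 58
  H6 = MIN(8, 65) = 8
  A4 = -(8) = -8
  C5 = MAX(-8, 58) = 58

Second demand — change propagation:
  E3: re-runs because F6 -5->9; new result 9.
  F10: re-runs because F6 -5->9; new result -1.
  A12: re-runs because F6 -5->9; F10 13->-1; new result -1.
  B9: re-runs because A12 13->-1; F6 -5->9; new result 8 (unchanged).
  D4: re-runs because F10 13->-1; new result 7.
  D9: re-runs because D4 21->7; F6 -5->9; new result 9.
  E10: re-runs because A12 13->-1; new result 8.
  E8: re-runs because E10 13->8; E10 13->8; new result 8.
  B11: re-runs because E3 5->9; E8 13->8; new result 72.
  E11: re-runs because D9 21->9; new result 17.
  G2: re-runs because E11 29->17; new result -17.
  D7: re-runs because E11 29->17; G2 -29->-17; new result 34.
  H6: re-runs because B11 65->72; new result 8 (unchanged).
  A4: re-examined; everything it read last time is the same (H6 unchanged) — cache -8 kept, no run.
  C5: re-runs because D7 58->34; new result 34.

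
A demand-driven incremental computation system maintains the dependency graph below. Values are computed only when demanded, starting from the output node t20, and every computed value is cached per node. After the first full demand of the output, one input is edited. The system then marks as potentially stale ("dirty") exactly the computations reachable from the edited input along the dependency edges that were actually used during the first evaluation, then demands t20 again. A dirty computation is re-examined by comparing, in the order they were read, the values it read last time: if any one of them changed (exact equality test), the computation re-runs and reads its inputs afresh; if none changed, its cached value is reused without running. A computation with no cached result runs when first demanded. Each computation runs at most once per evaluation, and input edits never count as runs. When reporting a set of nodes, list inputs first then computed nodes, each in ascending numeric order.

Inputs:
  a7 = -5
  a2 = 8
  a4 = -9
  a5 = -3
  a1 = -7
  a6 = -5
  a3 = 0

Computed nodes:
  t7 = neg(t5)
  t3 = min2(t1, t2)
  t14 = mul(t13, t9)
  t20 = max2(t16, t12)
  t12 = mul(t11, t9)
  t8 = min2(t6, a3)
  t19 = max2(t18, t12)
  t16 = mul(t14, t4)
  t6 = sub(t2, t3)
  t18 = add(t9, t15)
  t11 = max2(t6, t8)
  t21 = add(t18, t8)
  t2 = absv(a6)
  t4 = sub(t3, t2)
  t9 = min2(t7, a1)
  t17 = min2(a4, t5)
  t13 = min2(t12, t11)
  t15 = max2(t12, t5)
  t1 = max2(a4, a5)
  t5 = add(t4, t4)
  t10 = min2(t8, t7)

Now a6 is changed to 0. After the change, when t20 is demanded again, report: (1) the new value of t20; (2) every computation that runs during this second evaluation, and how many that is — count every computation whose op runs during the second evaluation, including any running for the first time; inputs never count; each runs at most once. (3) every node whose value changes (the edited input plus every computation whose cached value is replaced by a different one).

New value of t20: -21.
Computations that run: t2, t3, t4, t5, t6, t7, t8, t9, t11, t12, t13, t14, t16, t20 — 14 in total.
Values that change: a6, t2, t4, t5, t6, t7, t11, t12, t13, t14, t16, t20.

First evaluation (everything demanded from the output):
  t1 = max2(-9, -3) = -3
  t2 = absv(-5) = 5
  t3 = min2(-3, 5) = -3
  t4 = sub(-3, 5) = -8
  t5 = add(-8, -8) = -16
  t6 = sub(5, -3) = 8
  t7 = neg(-16) = 16
  t8 = min2(8, 0) = 0
  t9 = min2(16, -7) = -7
  t11 = max2(8, 0) = 8
  t12 = mul(8, -7) = -56
  t13 = min2(-56, 8) = -56
  t14 = mul(-56, -7) = 392
  t16 = mul(392, -8) = -3136
  t20 = max2(-3136, -56) = -56

Propagation after the edit:
  t2: runs — a6 -5->0; result 0.
  t3: runs — t2 5->0; result -3 (same value as before).
  t4: runs — t2 5->0; result -3.
  t5: runs — t4 -8->-3; t4 -8->-3; result -6.
  t6: runs — t2 5->0; result 3.
  t7: runs — t5 -16->-6; result 6.
  t8: runs — t6 8->3; result 0 (same value as before).
  t9: runs — t7 16->6; result -7 (same value as before).
  t11: runs — t6 8->3; result 3.
  t12: runs — t11 8->3; result -21.
  t13: runs — t12 -56->-21; t11 8->3; result -21.
  t14: runs — t13 -56->-21; result 147.
  t16: runs — t14 392->147; t4 -8->-3; result -441.
  t20: runs — t16 -3136->-441; t12 -56->-21; result -21.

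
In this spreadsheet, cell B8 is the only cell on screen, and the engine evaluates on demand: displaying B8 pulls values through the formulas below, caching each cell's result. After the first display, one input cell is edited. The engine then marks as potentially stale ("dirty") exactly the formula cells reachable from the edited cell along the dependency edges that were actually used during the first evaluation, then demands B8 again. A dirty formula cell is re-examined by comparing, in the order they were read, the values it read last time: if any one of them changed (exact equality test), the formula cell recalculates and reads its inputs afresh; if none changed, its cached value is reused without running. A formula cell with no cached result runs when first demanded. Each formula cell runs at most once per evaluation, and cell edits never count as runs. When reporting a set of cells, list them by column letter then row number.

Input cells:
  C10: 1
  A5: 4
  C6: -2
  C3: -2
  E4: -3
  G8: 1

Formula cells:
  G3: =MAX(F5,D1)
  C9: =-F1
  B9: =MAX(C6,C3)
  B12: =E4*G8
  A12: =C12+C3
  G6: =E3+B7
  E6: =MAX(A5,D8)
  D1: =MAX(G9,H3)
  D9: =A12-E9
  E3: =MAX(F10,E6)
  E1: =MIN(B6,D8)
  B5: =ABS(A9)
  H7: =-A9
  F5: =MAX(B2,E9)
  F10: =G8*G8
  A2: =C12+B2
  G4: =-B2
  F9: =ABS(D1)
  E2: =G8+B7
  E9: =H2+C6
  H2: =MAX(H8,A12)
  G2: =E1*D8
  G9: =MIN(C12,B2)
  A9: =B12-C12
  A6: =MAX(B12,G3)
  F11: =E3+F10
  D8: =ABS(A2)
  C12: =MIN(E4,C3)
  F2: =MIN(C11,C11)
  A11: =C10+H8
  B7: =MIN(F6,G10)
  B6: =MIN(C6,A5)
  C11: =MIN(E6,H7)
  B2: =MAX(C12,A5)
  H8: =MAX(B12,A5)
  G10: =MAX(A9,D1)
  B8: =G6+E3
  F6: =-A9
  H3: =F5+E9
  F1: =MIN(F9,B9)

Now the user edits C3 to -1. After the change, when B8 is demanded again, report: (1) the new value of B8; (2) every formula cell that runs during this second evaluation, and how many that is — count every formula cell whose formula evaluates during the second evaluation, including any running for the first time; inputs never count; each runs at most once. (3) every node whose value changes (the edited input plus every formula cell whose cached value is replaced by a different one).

Initial pass — values computed on the first demand:
  B12 = -3 * 1 = -3
  C12 = MIN(-3, -2) = -3
  A9 = -3 - -3 = 0
  A12 = -3 + -2 = -5
  B2 = MAX(-3, 4) = 4
  A2 = -3 + 4 = 1
  D8 = ABS(1) = 1
  E6 = MAX(4, 1) = 4
  F6 = -(0) = 0
  F10 = 1 * 1 = 1
  E3 = MAX(1, 4) = 4
  G9 = MIN(-3, 4) = -3
  H8 = MAX(-3, 4) = 4
  H2 = MAX(4, -5) = 4
  E9 = 4 + -2 = 2
  F5 = MAX(4, 2) = 4
  H3 = 4 + 2 = 6
  D1 = MAX(-3, 6) = 6
  G10 = MAX(0, 6) = 6
  B7 = MIN(0, 6) = 0
  G6 = 4 + 0 = 4
  B8 = 4 + 4 = 8

Second demand — change propagation:
  C12: re-runs because C3 -2->-1; new result -3 (unchanged).
  A9: re-examined; everything it read last time is the same (B12 unchanged, C12 unchanged) — cache 0 kept, no run.
  A12: re-runs because C3 -2->-1; new result -4.
  B2: re-examined; everything it read last time is the same (C12 unchanged, A5 unchanged) — cache 4 kept, no run.
  A2: re-examined; everything it read last time is the same (C12 unchanged, B2 unchanged) — cache 1 kept, no run.
  D8: re-examined; everything it read last time is the same (A2 unchanged) — cache 1 kept, no run.
  E6: re-examined; everything it read last time is the same (A5 unchanged, D8 unchanged) — cache 4 kept, no run.
  E3: re-examined; everything it read last time is the same (F10 unchanged, E6 unchanged) — cache 4 kept, no run.
  F6: re-examined; everything it read last time is the same (A9 unchanged) — cache 0 kept, no run.
  G9: re-examined; everything it read last time is the same (C12 unchanged, B2 unchanged) — cache -3 kept, no run.
  H2: re-runs because A12 -5->-4; new result 4 (unchanged).
  E9: re-examined; everything it read last time is the same (H2 unchanged, C6 unchanged) — cache 2 kept, no run.
  F5: re-examined; everything it read last time is the same (B2 unchanged, E9 unchanged) — cache 4 kept, no run.
  H3: re-examined; everything it read last time is the same (F5 unchanged, E9 unchanged) — cache 6 kept, no run.
  D1: re-examined; everything it read last time is the same (G9 unchanged, H3 unchanged) — cache 6 kept, no run.
  G10: re-examined; everything it read last time is the same (A9 unchanged, D1 unchanged) — cache 6 kept, no run.
  B7: re-examined; everything it read last time is the same (F6 unchanged, G10 unchanged) — cache 0 kept, no run.
  G6: re-examined; everything it read last time is the same (E3 unchanged, B7 unchanged) — cache 4 kept, no run.
  B8: re-examined; everything it read last time is the same (G6 unchanged, E3 unchanged) — cache 8 kept, no run.

The important point: at B2 every value read last time is unchanged, so the dirty flag clears without a run.

B8 now evaluates to 8.
Run set: A12, C12, H2 (3 run).
Changed values: A12, C3.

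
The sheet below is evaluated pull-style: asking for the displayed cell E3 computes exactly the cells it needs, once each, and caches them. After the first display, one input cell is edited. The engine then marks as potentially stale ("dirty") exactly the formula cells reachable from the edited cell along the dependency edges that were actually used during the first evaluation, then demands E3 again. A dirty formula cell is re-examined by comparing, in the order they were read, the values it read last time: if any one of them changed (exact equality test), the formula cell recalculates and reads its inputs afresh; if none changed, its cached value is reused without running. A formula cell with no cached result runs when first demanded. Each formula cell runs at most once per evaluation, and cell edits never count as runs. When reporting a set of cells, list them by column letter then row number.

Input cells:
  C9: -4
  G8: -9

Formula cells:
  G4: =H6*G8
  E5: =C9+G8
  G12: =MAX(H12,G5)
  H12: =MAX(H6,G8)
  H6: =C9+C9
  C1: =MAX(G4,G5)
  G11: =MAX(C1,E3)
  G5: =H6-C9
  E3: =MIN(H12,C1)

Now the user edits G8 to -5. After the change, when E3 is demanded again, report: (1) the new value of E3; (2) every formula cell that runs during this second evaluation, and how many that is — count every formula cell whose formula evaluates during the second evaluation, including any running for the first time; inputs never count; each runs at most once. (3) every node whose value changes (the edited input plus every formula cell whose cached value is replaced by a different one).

First demand of the output computes:
  H6 = -4 + -4 = -8
  G4 = -8 * -9 = 72
  G5 = -8 - -4 = -4
  C1 = MAX(72, -4) = 72
  H12 = MAX(-8, -9) = -8
  E3 = MIN(-8, 72) = -8

After the edit, cleaning proceeds:
  G4: a read changed (G8 -9->-5) — executes, giving 40.
  C1: a read changed (G4 72->40) — executes, giving 40.
  H12: a read changed (G8 -9->-5) — executes, giving -5.
  E3: a read changed (H12 -8->-5; C1 72->40) — executes, giving -5.

Demanding E3 again yields -5.
4 formula cells run: C1, E3, G4, H12.
The nodes whose values change: C1, E3, G4, G8, H12.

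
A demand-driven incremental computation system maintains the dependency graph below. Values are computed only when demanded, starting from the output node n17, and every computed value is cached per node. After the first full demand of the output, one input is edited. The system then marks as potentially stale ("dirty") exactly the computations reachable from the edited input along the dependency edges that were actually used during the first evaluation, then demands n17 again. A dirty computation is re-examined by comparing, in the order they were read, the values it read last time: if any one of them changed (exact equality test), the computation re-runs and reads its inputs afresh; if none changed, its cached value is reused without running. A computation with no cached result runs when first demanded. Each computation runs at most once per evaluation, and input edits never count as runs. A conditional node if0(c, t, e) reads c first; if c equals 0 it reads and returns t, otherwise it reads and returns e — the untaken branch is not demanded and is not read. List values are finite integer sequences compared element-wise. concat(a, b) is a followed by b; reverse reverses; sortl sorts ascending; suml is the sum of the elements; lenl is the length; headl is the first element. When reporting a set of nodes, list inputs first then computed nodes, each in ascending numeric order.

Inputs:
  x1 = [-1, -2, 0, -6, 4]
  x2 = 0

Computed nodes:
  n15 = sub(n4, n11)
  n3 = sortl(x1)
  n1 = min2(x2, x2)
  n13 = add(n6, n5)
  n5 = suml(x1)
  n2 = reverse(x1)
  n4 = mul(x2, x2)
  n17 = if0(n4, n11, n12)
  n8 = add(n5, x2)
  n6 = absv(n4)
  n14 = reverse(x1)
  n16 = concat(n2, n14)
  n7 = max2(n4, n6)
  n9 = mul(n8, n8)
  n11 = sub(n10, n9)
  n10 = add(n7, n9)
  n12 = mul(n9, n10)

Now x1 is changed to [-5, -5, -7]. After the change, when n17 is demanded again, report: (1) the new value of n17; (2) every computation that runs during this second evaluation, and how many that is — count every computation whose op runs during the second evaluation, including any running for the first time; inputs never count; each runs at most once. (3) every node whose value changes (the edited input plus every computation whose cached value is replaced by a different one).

First evaluation (everything demanded from the output):
  n4 = mul(0, 0) = 0
  n5 = suml([-1, -2, 0, -6, 4]) = -5
  n6 = absv(0) = 0
  n7 = max2(0, 0) = 0
  n8 = add(-5, 0) = -5
  n9 = mul(-5, -5) = 25
  n10 = add(0, 25) = 25
  n11 = sub(25, 25) = 0
  n17 = if0(n4=0 -> then branch n11) = 0

Propagation after the edit:
  n5: runs — x1 [-1, -2, 0, -6, 4]->[-5, -5, -7]; result -17.
  n8: runs — n5 -5->-17; result -17.
  n9: runs — n8 -5->-17; n8 -5->-17; result 289.
  n10: runs — n9 25->289; result 289.
  n11: runs — n10 25->289; n9 25->289; result 0 (same value as before).
  n17: checked — values it read are unchanged (n4 unchanged, n11 unchanged); reused cached 0 without running.

Key observation: the change is absorbed at n11 — it re-runs but produces the same value, and the output's value is unchanged.

New value of n17: 0.
Computations that run: n5, n8, n9, n10, n11 — 5 in total.
Values that change: x1, n5, n8, n9, n10.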